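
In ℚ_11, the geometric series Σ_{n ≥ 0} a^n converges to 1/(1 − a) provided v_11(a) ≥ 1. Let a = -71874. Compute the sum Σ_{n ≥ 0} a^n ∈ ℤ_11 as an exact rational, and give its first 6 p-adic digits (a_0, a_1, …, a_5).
Σ a^n = 1/(1 − a) = 1/71875;  first 6 digits = (1, 0, 0, 1, 6, 10)

v_11(a) = 3 ≥ 1, so the series converges in ℤ_11 to 1/(1 − a) = 1/(1 − (-71874)) = 1/71875. Expand this rational in ℤ_11: compute digits iteratively via d_i = x_i mod 11, x_{i+1} = (x_i − d_i)/11. The first 6 digits are (1, 0, 0, 1, 6, 10).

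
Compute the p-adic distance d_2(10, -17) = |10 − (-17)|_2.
d_2(10, -17) = 1

Step 1 — x − y = 10 − (-17) = 27. Step 2 — v_2(27) = 0 (factor: 27 = (2^0 · 27); the sign does not affect v_p). Step 3 — |x − y|_2 = 2^{0} = 1.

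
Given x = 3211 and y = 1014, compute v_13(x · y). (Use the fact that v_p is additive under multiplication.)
v_13(3255954) = 4

v_p(x) = 2 (factor: 3211 = 13^2 · 19); v_p(y) = 2 (factor: 1014 = 13^2 · 6). Additivity: v_p(xy) = v_p(x) + v_p(y) = 2 + 2 = 4. (Direct check: xy = 3255954 = 13^4 · (114).)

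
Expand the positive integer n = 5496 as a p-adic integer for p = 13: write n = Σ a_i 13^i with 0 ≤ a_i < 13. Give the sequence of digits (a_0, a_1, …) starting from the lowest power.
(a_0, a_1, …) = (10, 6, 6, 2)

Repeated division by 13 gives the digits low-to-high: 5496 = 10 + 6·13^1 + 6·13^2 + 2·13^3. Digit sequence: (10, 6, 6, 2).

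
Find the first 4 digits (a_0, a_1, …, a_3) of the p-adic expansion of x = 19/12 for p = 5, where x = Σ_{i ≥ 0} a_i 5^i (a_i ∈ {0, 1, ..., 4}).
(a_0, …, a_3) = (2, 2, 0, 2)

v_5(19/12) = 0 (numerator and denominator both coprime to 5), so x ∈ ℤ_5^×. Compute digits iteratively via a_i = x_i mod 5, x_{i+1} = (x_i − a_i)/5, with x_0 = x:
  x_0 = 19/12;  a_0 = 2;  x_1 = (x_0 − 2)/5 = -1/12
  x_1 = -1/12;  a_1 = 2;  x_2 = (x_1 − 2)/5 = -5/12
  x_2 = -5/12;  a_2 = 0;  x_3 = (x_2 − 0)/5 = -1/12
  x_3 = -1/12;  a_3 = 2;  x_4 = (x_3 − 2)/5 = -5/12
Digits: (2, 2, 0, 2).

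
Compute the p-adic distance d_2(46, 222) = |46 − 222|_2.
d_2(46, 222) = 1/16

Step 1 — x − y = 46 − 222 = -176. Step 2 — v_2(-176) = 4 (factor: -176 = −(2^4 · 11); the sign does not affect v_p). Step 3 — |x − y|_2 = 2^{-4} = 1/16.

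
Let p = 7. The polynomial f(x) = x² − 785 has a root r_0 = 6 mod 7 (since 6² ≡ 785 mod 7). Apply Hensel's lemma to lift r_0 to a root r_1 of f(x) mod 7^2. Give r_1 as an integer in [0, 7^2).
r_1 = 48 (mod 49)

Hensel's recurrence: r_{i+1} = r_i − f(r_i)·(f′(r_i))^{-1} mod 7^{i+2}, with f′(x) = 2x. Iterate:
  r_0 = 6 (mod 7)
  r_1 = 48 (mod 49)
Final: r_1 = 48, and one checks f(r_1) ≡ 0 mod 7^2.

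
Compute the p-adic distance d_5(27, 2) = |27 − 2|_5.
d_5(27, 2) = 1/25

Step 1 — x − y = 27 − 2 = 25. Step 2 — v_5(25) = 2 (factor: 25 = (5^2 · 1); the sign does not affect v_p). Step 3 — |x − y|_5 = 5^{-2} = 1/25.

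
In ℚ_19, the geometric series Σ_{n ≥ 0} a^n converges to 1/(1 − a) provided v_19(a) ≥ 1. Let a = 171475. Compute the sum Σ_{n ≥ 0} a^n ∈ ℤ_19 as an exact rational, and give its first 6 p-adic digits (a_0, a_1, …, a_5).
Σ a^n = 1/(1 − a) = -1/171474;  first 6 digits = (1, 0, 0, 6, 1, 0)

v_19(a) = 3 ≥ 1, so the series converges in ℤ_19 to 1/(1 − a) = 1/(1 − 171475) = -1/171474. Expand this rational in ℤ_19: compute digits iteratively via d_i = x_i mod 19, x_{i+1} = (x_i − d_i)/19. The first 6 digits are (1, 0, 0, 6, 1, 0).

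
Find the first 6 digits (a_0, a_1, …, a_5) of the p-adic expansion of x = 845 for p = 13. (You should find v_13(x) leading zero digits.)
(a_0, …, a_5) = (0, 0, 5, 0, 0, 0)

v_13(845) = 2, so a_0 = ... = a_1 = 0. Factor out: x = 13^2 · u with u = 5 a unit in ℤ_13. Expand u iteratively via a_{v+i} = u_i mod 13, u_{i+1} = (u_i − a_{v+i})/13:
  u_0 = 5;  a_2 = 5;  u_1 = (u_0 − 5)/13 = 0
  u_1 = 0;  a_3 = 0;  u_2 = (u_1 − 0)/13 = 0
  u_2 = 0;  a_4 = 0;  u_3 = (u_2 − 0)/13 = 0
  u_3 = 0;  a_5 = 0;  u_4 = (u_3 − 0)/13 = 0
Digits: (0, 0, 5, 0, 0, 0).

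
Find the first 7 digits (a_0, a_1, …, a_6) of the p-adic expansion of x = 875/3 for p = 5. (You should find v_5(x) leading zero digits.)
(a_0, …, a_6) = (0, 0, 0, 4, 3, 1, 3)

v_5(875/3) = 3, so a_0 = ... = a_2 = 0. Factor out: x = 5^3 · u with u = 7/3 a unit in ℤ_5. Expand u iteratively via a_{v+i} = u_i mod 5, u_{i+1} = (u_i − a_{v+i})/5:
  u_0 = 7/3;  a_3 = 4;  u_1 = (u_0 − 4)/5 = -1/3
  u_1 = -1/3;  a_4 = 3;  u_2 = (u_1 − 3)/5 = -2/3
  u_2 = -2/3;  a_5 = 1;  u_3 = (u_2 − 1)/5 = -1/3
  u_3 = -1/3;  a_6 = 3;  u_4 = (u_3 − 3)/5 = -2/3
Digits: (0, 0, 0, 4, 3, 1, 3).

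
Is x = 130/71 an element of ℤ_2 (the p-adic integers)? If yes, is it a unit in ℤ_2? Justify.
x ∈ ℤ_2 but not a unit; v_2(x) = 1 > 0

ℤ_2 = {x ∈ ℚ_2 : v_2(x) ≥ 0} and ℤ_2^× = {x ∈ ℤ_2 : v_2(x) = 0}. Here v_2(130/71) = v_2(num) − v_2(den) = 1; compare against these criteria.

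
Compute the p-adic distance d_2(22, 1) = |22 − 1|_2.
d_2(22, 1) = 1

Step 1 — x − y = 22 − 1 = 21. Step 2 — v_2(21) = 0 (factor: 21 = (2^0 · 21); the sign does not affect v_p). Step 3 — |x − y|_2 = 2^{0} = 1.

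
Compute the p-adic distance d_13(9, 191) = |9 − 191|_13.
d_13(9, 191) = 1/13

Step 1 — x − y = 9 − 191 = -182. Step 2 — v_13(-182) = 1 (factor: -182 = −(13^1 · 14); the sign does not affect v_p). Step 3 — |x − y|_13 = 13^{-1} = 1/13.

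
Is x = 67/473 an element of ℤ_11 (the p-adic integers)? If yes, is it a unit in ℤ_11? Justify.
x ∉ ℤ_11 (v_11(x) = -1 < 0)

ℤ_11 = {x ∈ ℚ_11 : v_11(x) ≥ 0} and ℤ_11^× = {x ∈ ℤ_11 : v_11(x) = 0}. Here v_11(67/473) = v_11(num) − v_11(den) = -1; compare against these criteria.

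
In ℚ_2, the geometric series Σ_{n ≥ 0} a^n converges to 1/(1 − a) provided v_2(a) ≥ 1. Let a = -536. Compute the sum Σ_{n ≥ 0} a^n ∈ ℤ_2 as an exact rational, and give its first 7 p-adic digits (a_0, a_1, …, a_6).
Σ a^n = 1/(1 − a) = 1/537;  first 7 digits = (1, 0, 0, 1, 0, 1, 0)

v_2(a) = 3 ≥ 1, so the series converges in ℤ_2 to 1/(1 − a) = 1/(1 − (-536)) = 1/537. Expand this rational in ℤ_2: compute digits iteratively via d_i = x_i mod 2, x_{i+1} = (x_i − d_i)/2. The first 7 digits are (1, 0, 0, 1, 0, 1, 0).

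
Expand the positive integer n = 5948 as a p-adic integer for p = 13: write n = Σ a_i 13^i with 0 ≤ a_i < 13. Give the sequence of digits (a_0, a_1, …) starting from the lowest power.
(a_0, a_1, …) = (7, 2, 9, 2)

Repeated division by 13 gives the digits low-to-high: 5948 = 7 + 2·13^1 + 9·13^2 + 2·13^3. Digit sequence: (7, 2, 9, 2).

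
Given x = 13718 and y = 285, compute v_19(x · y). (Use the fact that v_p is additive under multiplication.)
v_19(3909630) = 4

v_p(x) = 3 (factor: 13718 = 19^3 · 2); v_p(y) = 1 (factor: 285 = 19^1 · 15). Additivity: v_p(xy) = v_p(x) + v_p(y) = 3 + 1 = 4. (Direct check: xy = 3909630 = 19^4 · (30).)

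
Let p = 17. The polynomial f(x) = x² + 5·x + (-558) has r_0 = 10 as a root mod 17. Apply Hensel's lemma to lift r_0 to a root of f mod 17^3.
r_2 = 2084 (mod 4913)

Hensel: r_{i+1} = r_i − f(r_i)·(f′(r_i))^{-1} mod 17^{i+2}, f′(x) = 2x + 5. Iterate:
  r_0 = 10 (mod 17)
  r_1 = 61 (mod 289)
  r_2 = 2084 (mod 4913)
Final: r = 2084 satisfies f(r) ≡ 0 mod 17^3.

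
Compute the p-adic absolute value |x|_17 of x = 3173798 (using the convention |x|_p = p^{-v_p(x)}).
|3173798|_17 = 1/83521

Step 1 — compute v_17(x) by factoring powers of 17 out of the numerator and denominator: v_17(3173798) = 4. Step 2 — apply |x|_p = p^{-v_p(x)} = 17^{-4} = 1/83521.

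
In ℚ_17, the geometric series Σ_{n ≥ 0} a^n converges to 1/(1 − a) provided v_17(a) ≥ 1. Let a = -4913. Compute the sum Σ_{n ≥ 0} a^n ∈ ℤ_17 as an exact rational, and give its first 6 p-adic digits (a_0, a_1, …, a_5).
Σ a^n = 1/(1 − a) = 1/4914;  first 6 digits = (1, 0, 0, 16, 16, 16)

v_17(a) = 3 ≥ 1, so the series converges in ℤ_17 to 1/(1 − a) = 1/(1 − (-4913)) = 1/4914. Expand this rational in ℤ_17: compute digits iteratively via d_i = x_i mod 17, x_{i+1} = (x_i − d_i)/17. The first 6 digits are (1, 0, 0, 16, 16, 16).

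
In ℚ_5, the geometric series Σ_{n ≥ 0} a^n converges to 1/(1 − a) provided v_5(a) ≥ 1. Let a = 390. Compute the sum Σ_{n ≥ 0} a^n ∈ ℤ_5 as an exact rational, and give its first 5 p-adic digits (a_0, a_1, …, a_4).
Σ a^n = 1/(1 − a) = -1/389;  first 5 digits = (1, 3, 4, 1, 0)

v_5(a) = 1 ≥ 1, so the series converges in ℤ_5 to 1/(1 − a) = 1/(1 − 390) = -1/389. Expand this rational in ℤ_5: compute digits iteratively via d_i = x_i mod 5, x_{i+1} = (x_i − d_i)/5. The first 5 digits are (1, 3, 4, 1, 0).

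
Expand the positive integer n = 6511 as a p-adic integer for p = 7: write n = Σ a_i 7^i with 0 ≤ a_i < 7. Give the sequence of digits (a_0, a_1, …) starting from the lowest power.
(a_0, a_1, …) = (1, 6, 6, 4, 2)

Repeated division by 7 gives the digits low-to-high: 6511 = 1 + 6·7^1 + 6·7^2 + 4·7^3 + 2·7^4. Digit sequence: (1, 6, 6, 4, 2).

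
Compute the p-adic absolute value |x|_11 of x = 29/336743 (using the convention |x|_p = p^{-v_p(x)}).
|29/336743|_11 = 14641

Step 1 — compute v_11(x) by factoring powers of 11 out of the numerator and denominator: v_11(29/336743) = -4. Step 2 — apply |x|_p = p^{-v_p(x)} = 11^{4} = 14641.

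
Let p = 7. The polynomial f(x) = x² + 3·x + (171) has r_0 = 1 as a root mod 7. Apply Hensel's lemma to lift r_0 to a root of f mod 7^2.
r_1 = 15 (mod 49)

Hensel: r_{i+1} = r_i − f(r_i)·(f′(r_i))^{-1} mod 7^{i+2}, f′(x) = 2x + 3. Iterate:
  r_0 = 1 (mod 7)
  r_1 = 15 (mod 49)
Final: r = 15 satisfies f(r) ≡ 0 mod 7^2.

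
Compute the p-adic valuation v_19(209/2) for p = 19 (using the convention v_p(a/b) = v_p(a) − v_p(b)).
v_19(209/2) = 1

Factor powers of 19 from the numerator and denominator of the reduced fraction: 209 = 19^1 · 11 and 2 = 19^0 · 2. Apply v_p(a/b) = v_p(a) − v_p(b): v_19(209/2) = 1 − 0 = 1.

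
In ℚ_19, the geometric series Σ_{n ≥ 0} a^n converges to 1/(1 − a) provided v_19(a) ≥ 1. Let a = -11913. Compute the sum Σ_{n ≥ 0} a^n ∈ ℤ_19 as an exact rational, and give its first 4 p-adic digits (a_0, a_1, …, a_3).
Σ a^n = 1/(1 − a) = 1/11914;  first 4 digits = (1, 0, 5, 17)

v_19(a) = 2 ≥ 1, so the series converges in ℤ_19 to 1/(1 − a) = 1/(1 − (-11913)) = 1/11914. Expand this rational in ℤ_19: compute digits iteratively via d_i = x_i mod 19, x_{i+1} = (x_i − d_i)/19. The first 4 digits are (1, 0, 5, 17).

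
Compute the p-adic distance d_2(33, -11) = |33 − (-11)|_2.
d_2(33, -11) = 1/4

Step 1 — x − y = 33 − (-11) = 44. Step 2 — v_2(44) = 2 (factor: 44 = (2^2 · 11); the sign does not affect v_p). Step 3 — |x − y|_2 = 2^{-2} = 1/4.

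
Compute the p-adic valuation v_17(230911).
v_17(230911) = 3

v_17(n) is the largest exponent k such that 17^k divides n. Factor out: 230911 = 17^3 · 47. (Sign doesn't affect v_p.) So v_17(230911) = 3.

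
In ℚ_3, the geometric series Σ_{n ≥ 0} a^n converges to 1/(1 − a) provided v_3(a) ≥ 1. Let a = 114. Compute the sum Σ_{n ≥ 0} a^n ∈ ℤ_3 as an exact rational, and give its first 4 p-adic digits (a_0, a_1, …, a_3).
Σ a^n = 1/(1 − a) = -1/113;  first 4 digits = (1, 2, 1, 1)

v_3(a) = 1 ≥ 1, so the series converges in ℤ_3 to 1/(1 − a) = 1/(1 − 114) = -1/113. Expand this rational in ℤ_3: compute digits iteratively via d_i = x_i mod 3, x_{i+1} = (x_i − d_i)/3. The first 4 digits are (1, 2, 1, 1).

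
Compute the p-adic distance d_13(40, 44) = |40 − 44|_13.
d_13(40, 44) = 1

Step 1 — x − y = 40 − 44 = -4. Step 2 — v_13(-4) = 0 (factor: -4 = −(13^0 · 4); the sign does not affect v_p). Step 3 — |x − y|_13 = 13^{0} = 1.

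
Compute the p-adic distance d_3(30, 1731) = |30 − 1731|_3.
d_3(30, 1731) = 1/243

Step 1 — x − y = 30 − 1731 = -1701. Step 2 — v_3(-1701) = 5 (factor: -1701 = −(3^5 · 7); the sign does not affect v_p). Step 3 — |x − y|_3 = 3^{-5} = 1/243.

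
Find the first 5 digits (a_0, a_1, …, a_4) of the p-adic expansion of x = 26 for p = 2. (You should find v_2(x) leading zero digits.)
(a_0, …, a_4) = (0, 1, 0, 1, 1)

v_2(26) = 1, so a_0 = ... = a_0 = 0. Factor out: x = 2^1 · u with u = 13 a unit in ℤ_2. Expand u iteratively via a_{v+i} = u_i mod 2, u_{i+1} = (u_i − a_{v+i})/2:
  u_0 = 13;  a_1 = 1;  u_1 = (u_0 − 1)/2 = 6
  u_1 = 6;  a_2 = 0;  u_2 = (u_1 − 0)/2 = 3
  u_2 = 3;  a_3 = 1;  u_3 = (u_2 − 1)/2 = 1
  u_3 = 1;  a_4 = 1;  u_4 = (u_3 − 1)/2 = 0
Digits: (0, 1, 0, 1, 1).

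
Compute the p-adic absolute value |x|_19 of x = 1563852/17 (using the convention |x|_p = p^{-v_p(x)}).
|1563852/17|_19 = 1/130321

Step 1 — compute v_19(x) by factoring powers of 19 out of the numerator and denominator: v_19(1563852/17) = 4. Step 2 — apply |x|_p = p^{-v_p(x)} = 19^{-4} = 1/130321.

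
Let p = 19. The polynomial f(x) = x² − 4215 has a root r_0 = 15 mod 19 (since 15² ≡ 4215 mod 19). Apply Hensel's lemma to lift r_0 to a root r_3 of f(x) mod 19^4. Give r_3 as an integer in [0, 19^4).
r_3 = 102672 (mod 130321)

Hensel's recurrence: r_{i+1} = r_i − f(r_i)·(f′(r_i))^{-1} mod 19^{i+2}, with f′(x) = 2x. Iterate:
  r_0 = 15 (mod 19)
  r_1 = 148 (mod 361)
  r_2 = 6646 (mod 6859)
  r_3 = 102672 (mod 130321)
Final: r_3 = 102672, and one checks f(r_3) ≡ 0 mod 19^4.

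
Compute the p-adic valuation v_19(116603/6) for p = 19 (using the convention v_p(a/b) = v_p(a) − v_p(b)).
v_19(116603/6) = 3

Factor powers of 19 from the numerator and denominator of the reduced fraction: 116603 = 19^3 · 17 and 6 = 19^0 · 6. Apply v_p(a/b) = v_p(a) − v_p(b): v_19(116603/6) = 3 − 0 = 3.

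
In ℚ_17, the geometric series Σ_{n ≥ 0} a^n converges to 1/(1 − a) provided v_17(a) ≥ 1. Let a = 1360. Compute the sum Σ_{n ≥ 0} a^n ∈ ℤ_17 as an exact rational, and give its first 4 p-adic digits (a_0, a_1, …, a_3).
Σ a^n = 1/(1 − a) = -1/1359;  first 4 digits = (1, 12, 12, 13)

v_17(a) = 1 ≥ 1, so the series converges in ℤ_17 to 1/(1 − a) = 1/(1 − 1360) = -1/1359. Expand this rational in ℤ_17: compute digits iteratively via d_i = x_i mod 17, x_{i+1} = (x_i − d_i)/17. The first 4 digits are (1, 12, 12, 13).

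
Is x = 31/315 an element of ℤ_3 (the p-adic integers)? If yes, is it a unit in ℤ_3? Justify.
x ∉ ℤ_3 (v_3(x) = -2 < 0)

ℤ_3 = {x ∈ ℚ_3 : v_3(x) ≥ 0} and ℤ_3^× = {x ∈ ℤ_3 : v_3(x) = 0}. Here v_3(31/315) = v_3(num) − v_3(den) = -2; compare against these criteria.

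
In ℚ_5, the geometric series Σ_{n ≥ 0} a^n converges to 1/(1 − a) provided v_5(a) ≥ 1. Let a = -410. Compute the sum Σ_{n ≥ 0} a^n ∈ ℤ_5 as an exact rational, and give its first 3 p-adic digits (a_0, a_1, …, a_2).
Σ a^n = 1/(1 − a) = 1/411;  first 3 digits = (1, 3, 2)

v_5(a) = 1 ≥ 1, so the series converges in ℤ_5 to 1/(1 − a) = 1/(1 − (-410)) = 1/411. Expand this rational in ℤ_5: compute digits iteratively via d_i = x_i mod 5, x_{i+1} = (x_i − d_i)/5. The first 3 digits are (1, 3, 2).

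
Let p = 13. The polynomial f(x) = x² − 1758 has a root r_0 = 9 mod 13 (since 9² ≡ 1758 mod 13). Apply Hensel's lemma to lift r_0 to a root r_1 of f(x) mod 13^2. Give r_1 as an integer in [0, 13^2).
r_1 = 74 (mod 169)

Hensel's recurrence: r_{i+1} = r_i − f(r_i)·(f′(r_i))^{-1} mod 13^{i+2}, with f′(x) = 2x. Iterate:
  r_0 = 9 (mod 13)
  r_1 = 74 (mod 169)
Final: r_1 = 74, and one checks f(r_1) ≡ 0 mod 13^2.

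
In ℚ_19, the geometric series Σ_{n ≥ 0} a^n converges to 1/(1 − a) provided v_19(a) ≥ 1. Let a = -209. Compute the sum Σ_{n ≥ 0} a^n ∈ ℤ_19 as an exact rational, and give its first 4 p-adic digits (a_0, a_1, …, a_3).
Σ a^n = 1/(1 − a) = 1/210;  first 4 digits = (1, 8, 6, 5)

v_19(a) = 1 ≥ 1, so the series converges in ℤ_19 to 1/(1 − a) = 1/(1 − (-209)) = 1/210. Expand this rational in ℤ_19: compute digits iteratively via d_i = x_i mod 19, x_{i+1} = (x_i − d_i)/19. The first 4 digits are (1, 8, 6, 5).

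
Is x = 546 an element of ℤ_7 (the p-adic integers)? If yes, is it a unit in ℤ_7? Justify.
x ∈ ℤ_7 but not a unit; v_7(x) = 1 > 0

ℤ_7 = {x ∈ ℚ_7 : v_7(x) ≥ 0} and ℤ_7^× = {x ∈ ℤ_7 : v_7(x) = 0}. Here v_7(546) = v_7(num) − v_7(den) = 1; compare against these criteria.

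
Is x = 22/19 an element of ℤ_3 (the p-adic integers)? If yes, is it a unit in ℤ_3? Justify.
x ∈ ℤ_3^× (unit); v_3(x) = 0

ℤ_3 = {x ∈ ℚ_3 : v_3(x) ≥ 0} and ℤ_3^× = {x ∈ ℤ_3 : v_3(x) = 0}. Here v_3(22/19) = v_3(num) − v_3(den) = 0; compare against these criteria.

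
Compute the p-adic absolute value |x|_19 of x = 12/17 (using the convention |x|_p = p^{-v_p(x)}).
|12/17|_19 = 1

Step 1 — compute v_19(x) by factoring powers of 19 out of the numerator and denominator: v_19(12/17) = 0. Step 2 — apply |x|_p = p^{-v_p(x)} = 19^{0} = 1.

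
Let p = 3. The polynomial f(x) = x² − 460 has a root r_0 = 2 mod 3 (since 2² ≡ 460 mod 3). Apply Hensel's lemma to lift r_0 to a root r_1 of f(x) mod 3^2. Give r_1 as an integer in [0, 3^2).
r_1 = 8 (mod 9)

Hensel's recurrence: r_{i+1} = r_i − f(r_i)·(f′(r_i))^{-1} mod 3^{i+2}, with f′(x) = 2x. Iterate:
  r_0 = 2 (mod 3)
  r_1 = 8 (mod 9)
Final: r_1 = 8, and one checks f(r_1) ≡ 0 mod 3^2.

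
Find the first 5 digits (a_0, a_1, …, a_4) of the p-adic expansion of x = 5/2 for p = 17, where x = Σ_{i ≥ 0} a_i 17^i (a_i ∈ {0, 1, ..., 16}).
(a_0, …, a_4) = (11, 8, 8, 8, 8)

v_17(5/2) = 0 (numerator and denominator both coprime to 17), so x ∈ ℤ_17^×. Compute digits iteratively via a_i = x_i mod 17, x_{i+1} = (x_i − a_i)/17, with x_0 = x:
  x_0 = 5/2;  a_0 = 11;  x_1 = (x_0 − 11)/17 = -1/2
  x_1 = -1/2;  a_1 = 8;  x_2 = (x_1 − 8)/17 = -1/2
  x_2 = -1/2;  a_2 = 8;  x_3 = (x_2 − 8)/17 = -1/2
  x_3 = -1/2;  a_3 = 8;  x_4 = (x_3 − 8)/17 = -1/2
  x_4 = -1/2;  a_4 = 8;  x_5 = (x_4 − 8)/17 = -1/2
Digits: (11, 8, 8, 8, 8).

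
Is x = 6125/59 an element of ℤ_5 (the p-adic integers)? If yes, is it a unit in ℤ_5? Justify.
x ∈ ℤ_5 but not a unit; v_5(x) = 3 > 0

ℤ_5 = {x ∈ ℚ_5 : v_5(x) ≥ 0} and ℤ_5^× = {x ∈ ℤ_5 : v_5(x) = 0}. Here v_5(6125/59) = v_5(num) − v_5(den) = 3; compare against these criteria.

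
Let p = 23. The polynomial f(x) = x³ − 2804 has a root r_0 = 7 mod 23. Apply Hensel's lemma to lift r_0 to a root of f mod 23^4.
r_3 = 218875 (mod 279841)

Hensel: r_{i+1} = r_i − f(r_i)/f′(r_i) mod 23^{i+2}, where f′(x) = 3x². Iterate:
  r_0 = 7 (mod 23)
  r_1 = 398 (mod 529)
  r_2 = 12036 (mod 12167)
  r_3 = 218875 (mod 279841)
Final: r = 218875 with f(r) ≡ 0 mod 23^4.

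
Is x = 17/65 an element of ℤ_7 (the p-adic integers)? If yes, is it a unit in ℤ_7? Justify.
x ∈ ℤ_7^× (unit); v_7(x) = 0

ℤ_7 = {x ∈ ℚ_7 : v_7(x) ≥ 0} and ℤ_7^× = {x ∈ ℤ_7 : v_7(x) = 0}. Here v_7(17/65) = v_7(num) − v_7(den) = 0; compare against these criteria.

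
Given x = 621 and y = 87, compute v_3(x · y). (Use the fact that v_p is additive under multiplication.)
v_3(54027) = 4

v_p(x) = 3 (factor: 621 = 3^3 · 23); v_p(y) = 1 (factor: 87 = 3^1 · 29). Additivity: v_p(xy) = v_p(x) + v_p(y) = 3 + 1 = 4. (Direct check: xy = 54027 = 3^4 · (667).)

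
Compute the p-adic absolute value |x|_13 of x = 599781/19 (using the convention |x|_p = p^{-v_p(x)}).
|599781/19|_13 = 1/28561

Step 1 — compute v_13(x) by factoring powers of 13 out of the numerator and denominator: v_13(599781/19) = 4. Step 2 — apply |x|_p = p^{-v_p(x)} = 13^{-4} = 1/28561.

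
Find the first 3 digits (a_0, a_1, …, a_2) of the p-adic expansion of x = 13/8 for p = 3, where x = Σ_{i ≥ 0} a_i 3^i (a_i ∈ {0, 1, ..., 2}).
(a_0, …, a_2) = (2, 1, 0)

v_3(13/8) = 0 (numerator and denominator both coprime to 3), so x ∈ ℤ_3^×. Compute digits iteratively via a_i = x_i mod 3, x_{i+1} = (x_i − a_i)/3, with x_0 = x:
  x_0 = 13/8;  a_0 = 2;  x_1 = (x_0 − 2)/3 = -1/8
  x_1 = -1/8;  a_1 = 1;  x_2 = (x_1 − 1)/3 = -3/8
  x_2 = -3/8;  a_2 = 0;  x_3 = (x_2 − 0)/3 = -1/8
Digits: (2, 1, 0).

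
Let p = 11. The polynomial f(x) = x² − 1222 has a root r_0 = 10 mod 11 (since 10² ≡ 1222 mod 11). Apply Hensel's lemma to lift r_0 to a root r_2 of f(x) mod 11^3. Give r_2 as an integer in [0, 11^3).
r_2 = 901 (mod 1331)

Hensel's recurrence: r_{i+1} = r_i − f(r_i)·(f′(r_i))^{-1} mod 11^{i+2}, with f′(x) = 2x. Iterate:
  r_0 = 10 (mod 11)
  r_1 = 54 (mod 121)
  r_2 = 901 (mod 1331)
Final: r_2 = 901, and one checks f(r_2) ≡ 0 mod 11^3.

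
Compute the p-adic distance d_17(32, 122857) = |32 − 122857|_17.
d_17(32, 122857) = 1/4913

Step 1 — x − y = 32 − 122857 = -122825. Step 2 — v_17(-122825) = 3 (factor: -122825 = −(17^3 · 25); the sign does not affect v_p). Step 3 — |x − y|_17 = 17^{-3} = 1/4913.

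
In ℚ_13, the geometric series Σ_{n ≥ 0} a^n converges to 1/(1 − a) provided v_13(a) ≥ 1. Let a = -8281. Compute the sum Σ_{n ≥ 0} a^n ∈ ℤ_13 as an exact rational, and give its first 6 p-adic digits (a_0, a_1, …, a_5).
Σ a^n = 1/(1 − a) = 1/8282;  first 6 digits = (1, 0, 3, 9, 8, 2)

v_13(a) = 2 ≥ 1, so the series converges in ℤ_13 to 1/(1 − a) = 1/(1 − (-8281)) = 1/8282. Expand this rational in ℤ_13: compute digits iteratively via d_i = x_i mod 13, x_{i+1} = (x_i − d_i)/13. The first 6 digits are (1, 0, 3, 9, 8, 2).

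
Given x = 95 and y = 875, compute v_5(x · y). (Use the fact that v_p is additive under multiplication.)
v_5(83125) = 4

v_p(x) = 1 (factor: 95 = 5^1 · 19); v_p(y) = 3 (factor: 875 = 5^3 · 7). Additivity: v_p(xy) = v_p(x) + v_p(y) = 1 + 3 = 4. (Direct check: xy = 83125 = 5^4 · (133).)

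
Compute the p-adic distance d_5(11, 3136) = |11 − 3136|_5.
d_5(11, 3136) = 1/3125

Step 1 — x − y = 11 − 3136 = -3125. Step 2 — v_5(-3125) = 5 (factor: -3125 = −(5^5 · 1); the sign does not affect v_p). Step 3 — |x − y|_5 = 5^{-5} = 1/3125.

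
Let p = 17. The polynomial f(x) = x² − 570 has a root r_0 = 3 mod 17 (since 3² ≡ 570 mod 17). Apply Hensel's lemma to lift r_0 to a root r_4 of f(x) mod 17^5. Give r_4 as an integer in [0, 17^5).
r_4 = 1080523 (mod 1419857)

Hensel's recurrence: r_{i+1} = r_i − f(r_i)·(f′(r_i))^{-1} mod 17^{i+2}, with f′(x) = 2x. Iterate:
  r_0 = 3 (mod 17)
  r_1 = 241 (mod 289)
  r_2 = 4576 (mod 4913)
  r_3 = 78271 (mod 83521)
  r_4 = 1080523 (mod 1419857)
Final: r_4 = 1080523, and one checks f(r_4) ≡ 0 mod 17^5.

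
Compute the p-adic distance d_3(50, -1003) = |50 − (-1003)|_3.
d_3(50, -1003) = 1/81

Step 1 — x − y = 50 − (-1003) = 1053. Step 2 — v_3(1053) = 4 (factor: 1053 = (3^4 · 13); the sign does not affect v_p). Step 3 — |x − y|_3 = 3^{-4} = 1/81.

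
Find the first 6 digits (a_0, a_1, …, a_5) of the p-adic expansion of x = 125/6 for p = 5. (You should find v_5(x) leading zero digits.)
(a_0, …, a_5) = (0, 0, 0, 1, 4, 0)

v_5(125/6) = 3, so a_0 = ... = a_2 = 0. Factor out: x = 5^3 · u with u = 1/6 a unit in ℤ_5. Expand u iteratively via a_{v+i} = u_i mod 5, u_{i+1} = (u_i − a_{v+i})/5:
  u_0 = 1/6;  a_3 = 1;  u_1 = (u_0 − 1)/5 = -1/6
  u_1 = -1/6;  a_4 = 4;  u_2 = (u_1 − 4)/5 = -5/6
  u_2 = -5/6;  a_5 = 0;  u_3 = (u_2 − 0)/5 = -1/6
Digits: (0, 0, 0, 1, 4, 0).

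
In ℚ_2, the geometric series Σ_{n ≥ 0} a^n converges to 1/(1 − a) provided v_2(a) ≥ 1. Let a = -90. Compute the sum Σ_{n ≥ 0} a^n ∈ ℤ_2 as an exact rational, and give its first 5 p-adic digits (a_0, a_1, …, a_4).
Σ a^n = 1/(1 − a) = 1/91;  first 5 digits = (1, 1, 0, 0, 1)

v_2(a) = 1 ≥ 1, so the series converges in ℤ_2 to 1/(1 − a) = 1/(1 − (-90)) = 1/91. Expand this rational in ℤ_2: compute digits iteratively via d_i = x_i mod 2, x_{i+1} = (x_i − d_i)/2. The first 5 digits are (1, 1, 0, 0, 1).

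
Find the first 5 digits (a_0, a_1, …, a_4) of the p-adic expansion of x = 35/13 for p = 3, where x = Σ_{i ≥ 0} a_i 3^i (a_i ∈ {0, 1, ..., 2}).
(a_0, …, a_4) = (2, 0, 1, 2, 2)

v_3(35/13) = 0 (numerator and denominator both coprime to 3), so x ∈ ℤ_3^×. Compute digits iteratively via a_i = x_i mod 3, x_{i+1} = (x_i − a_i)/3, with x_0 = x:
  x_0 = 35/13;  a_0 = 2;  x_1 = (x_0 − 2)/3 = 3/13
  x_1 = 3/13;  a_1 = 0;  x_2 = (x_1 − 0)/3 = 1/13
  x_2 = 1/13;  a_2 = 1;  x_3 = (x_2 − 1)/3 = -4/13
  x_3 = -4/13;  a_3 = 2;  x_4 = (x_3 − 2)/3 = -10/13
  x_4 = -10/13;  a_4 = 2;  x_5 = (x_4 − 2)/3 = -12/13
Digits: (2, 0, 1, 2, 2).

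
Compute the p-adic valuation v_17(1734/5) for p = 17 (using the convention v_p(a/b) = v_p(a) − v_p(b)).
v_17(1734/5) = 2

Factor powers of 17 from the numerator and denominator of the reduced fraction: 1734 = 17^2 · 6 and 5 = 17^0 · 5. Apply v_p(a/b) = v_p(a) − v_p(b): v_17(1734/5) = 2 − 0 = 2.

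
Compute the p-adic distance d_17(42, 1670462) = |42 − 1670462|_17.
d_17(42, 1670462) = 1/83521

Step 1 — x − y = 42 − 1670462 = -1670420. Step 2 — v_17(-1670420) = 4 (factor: -1670420 = −(17^4 · 20); the sign does not affect v_p). Step 3 — |x − y|_17 = 17^{-4} = 1/83521.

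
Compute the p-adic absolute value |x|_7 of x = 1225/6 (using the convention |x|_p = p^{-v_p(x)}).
|1225/6|_7 = 1/49

Step 1 — compute v_7(x) by factoring powers of 7 out of the numerator and denominator: v_7(1225/6) = 2. Step 2 — apply |x|_p = p^{-v_p(x)} = 7^{-2} = 1/49.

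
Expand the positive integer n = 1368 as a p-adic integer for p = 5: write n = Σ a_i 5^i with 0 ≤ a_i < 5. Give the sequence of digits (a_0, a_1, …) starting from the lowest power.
(a_0, a_1, …) = (3, 3, 4, 0, 2)

Repeated division by 5 gives the digits low-to-high: 1368 = 3 + 3·5^1 + 4·5^2 + 2·5^4. Digit sequence: (3, 3, 4, 0, 2).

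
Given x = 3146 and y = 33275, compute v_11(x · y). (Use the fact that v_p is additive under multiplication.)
v_11(104683150) = 5

v_p(x) = 2 (factor: 3146 = 11^2 · 26); v_p(y) = 3 (factor: 33275 = 11^3 · 25). Additivity: v_p(xy) = v_p(x) + v_p(y) = 2 + 3 = 5. (Direct check: xy = 104683150 = 11^5 · (650).)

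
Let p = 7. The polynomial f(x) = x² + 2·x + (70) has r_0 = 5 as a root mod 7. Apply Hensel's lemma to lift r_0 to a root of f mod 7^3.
r_2 = 131 (mod 343)

Hensel: r_{i+1} = r_i − f(r_i)·(f′(r_i))^{-1} mod 7^{i+2}, f′(x) = 2x + 2. Iterate:
  r_0 = 5 (mod 7)
  r_1 = 33 (mod 49)
  r_2 = 131 (mod 343)
Final: r = 131 satisfies f(r) ≡ 0 mod 7^3.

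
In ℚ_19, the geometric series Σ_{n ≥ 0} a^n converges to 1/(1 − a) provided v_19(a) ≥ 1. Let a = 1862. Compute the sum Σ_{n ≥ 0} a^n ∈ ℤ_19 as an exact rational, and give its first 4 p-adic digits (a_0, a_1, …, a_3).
Σ a^n = 1/(1 − a) = -1/1861;  first 4 digits = (1, 3, 14, 0)

v_19(a) = 1 ≥ 1, so the series converges in ℤ_19 to 1/(1 − a) = 1/(1 − 1862) = -1/1861. Expand this rational in ℤ_19: compute digits iteratively via d_i = x_i mod 19, x_{i+1} = (x_i − d_i)/19. The first 4 digits are (1, 3, 14, 0).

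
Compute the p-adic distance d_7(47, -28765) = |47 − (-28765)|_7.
d_7(47, -28765) = 1/2401

Step 1 — x − y = 47 − (-28765) = 28812. Step 2 — v_7(28812) = 4 (factor: 28812 = (7^4 · 12); the sign does not affect v_p). Step 3 — |x − y|_7 = 7^{-4} = 1/2401.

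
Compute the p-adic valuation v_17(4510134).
v_17(4510134) = 4

v_17(n) is the largest exponent k such that 17^k divides n. Factor out: 4510134 = 17^4 · 54. (Sign doesn't affect v_p.) So v_17(4510134) = 4.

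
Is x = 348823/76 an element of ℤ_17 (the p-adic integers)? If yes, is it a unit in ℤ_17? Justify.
x ∈ ℤ_17 but not a unit; v_17(x) = 3 > 0

ℤ_17 = {x ∈ ℚ_17 : v_17(x) ≥ 0} and ℤ_17^× = {x ∈ ℤ_17 : v_17(x) = 0}. Here v_17(348823/76) = v_17(num) − v_17(den) = 3; compare against these criteria.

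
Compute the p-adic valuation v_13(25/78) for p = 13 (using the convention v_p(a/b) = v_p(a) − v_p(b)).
v_13(25/78) = -1

Factor powers of 13 from the numerator and denominator of the reduced fraction: 25 = 13^0 · 25 and 78 = 13^1 · 6. Apply v_p(a/b) = v_p(a) − v_p(b): v_13(25/78) = 0 − 1 = -1.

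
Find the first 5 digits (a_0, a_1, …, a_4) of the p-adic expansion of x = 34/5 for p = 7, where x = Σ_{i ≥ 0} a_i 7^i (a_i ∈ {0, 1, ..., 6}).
(a_0, …, a_4) = (4, 6, 2, 1, 4)

v_7(34/5) = 0 (numerator and denominator both coprime to 7), so x ∈ ℤ_7^×. Compute digits iteratively via a_i = x_i mod 7, x_{i+1} = (x_i − a_i)/7, with x_0 = x:
  x_0 = 34/5;  a_0 = 4;  x_1 = (x_0 − 4)/7 = 2/5
  x_1 = 2/5;  a_1 = 6;  x_2 = (x_1 − 6)/7 = -4/5
  x_2 = -4/5;  a_2 = 2;  x_3 = (x_2 − 2)/7 = -2/5
  x_3 = -2/5;  a_3 = 1;  x_4 = (x_3 − 1)/7 = -1/5
  x_4 = -1/5;  a_4 = 4;  x_5 = (x_4 − 4)/7 = -3/5
Digits: (4, 6, 2, 1, 4).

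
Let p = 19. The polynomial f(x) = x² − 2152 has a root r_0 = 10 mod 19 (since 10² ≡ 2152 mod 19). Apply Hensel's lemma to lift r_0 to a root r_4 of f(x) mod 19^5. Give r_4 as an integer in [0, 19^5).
r_4 = 265592 (mod 2476099)

Hensel's recurrence: r_{i+1} = r_i − f(r_i)·(f′(r_i))^{-1} mod 19^{i+2}, with f′(x) = 2x. Iterate:
  r_0 = 10 (mod 19)
  r_1 = 257 (mod 361)
  r_2 = 4950 (mod 6859)
  r_3 = 4950 (mod 130321)
  r_4 = 265592 (mod 2476099)
Final: r_4 = 265592, and one checks f(r_4) ≡ 0 mod 19^5.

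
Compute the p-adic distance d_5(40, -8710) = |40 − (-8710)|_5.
d_5(40, -8710) = 1/625

Step 1 — x − y = 40 − (-8710) = 8750. Step 2 — v_5(8750) = 4 (factor: 8750 = (5^4 · 14); the sign does not affect v_p). Step 3 — |x − y|_5 = 5^{-4} = 1/625.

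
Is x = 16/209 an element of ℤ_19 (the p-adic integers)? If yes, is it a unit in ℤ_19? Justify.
x ∉ ℤ_19 (v_19(x) = -1 < 0)

ℤ_19 = {x ∈ ℚ_19 : v_19(x) ≥ 0} and ℤ_19^× = {x ∈ ℤ_19 : v_19(x) = 0}. Here v_19(16/209) = v_19(num) − v_19(den) = -1; compare against these criteria.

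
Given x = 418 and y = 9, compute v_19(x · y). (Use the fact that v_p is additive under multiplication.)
v_19(3762) = 1

v_p(x) = 1 (factor: 418 = 19^1 · 22); v_p(y) = 0 (factor: 9 = 19^0 · 9). Additivity: v_p(xy) = v_p(x) + v_p(y) = 1 + 0 = 1. (Direct check: xy = 3762 = 19^1 · (198).)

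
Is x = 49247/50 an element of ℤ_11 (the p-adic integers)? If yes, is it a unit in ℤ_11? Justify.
x ∈ ℤ_11 but not a unit; v_11(x) = 3 > 0

ℤ_11 = {x ∈ ℚ_11 : v_11(x) ≥ 0} and ℤ_11^× = {x ∈ ℤ_11 : v_11(x) = 0}. Here v_11(49247/50) = v_11(num) − v_11(den) = 3; compare against these criteria.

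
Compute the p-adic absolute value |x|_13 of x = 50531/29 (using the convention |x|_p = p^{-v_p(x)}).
|50531/29|_13 = 1/2197

Step 1 — compute v_13(x) by factoring powers of 13 out of the numerator and denominator: v_13(50531/29) = 3. Step 2 — apply |x|_p = p^{-v_p(x)} = 13^{-3} = 1/2197.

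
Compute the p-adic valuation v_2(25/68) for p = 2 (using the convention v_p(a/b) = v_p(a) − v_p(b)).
v_2(25/68) = -2

Factor powers of 2 from the numerator and denominator of the reduced fraction: 25 = 2^0 · 25 and 68 = 2^2 · 17. Apply v_p(a/b) = v_p(a) − v_p(b): v_2(25/68) = 0 − 2 = -2.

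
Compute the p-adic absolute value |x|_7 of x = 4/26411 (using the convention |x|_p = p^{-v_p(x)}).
|4/26411|_7 = 2401

Step 1 — compute v_7(x) by factoring powers of 7 out of the numerator and denominator: v_7(4/26411) = -4. Step 2 — apply |x|_p = p^{-v_p(x)} = 7^{4} = 2401.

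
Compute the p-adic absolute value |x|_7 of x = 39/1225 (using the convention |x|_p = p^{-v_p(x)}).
|39/1225|_7 = 49

Step 1 — compute v_7(x) by factoring powers of 7 out of the numerator and denominator: v_7(39/1225) = -2. Step 2 — apply |x|_p = p^{-v_p(x)} = 7^{2} = 49.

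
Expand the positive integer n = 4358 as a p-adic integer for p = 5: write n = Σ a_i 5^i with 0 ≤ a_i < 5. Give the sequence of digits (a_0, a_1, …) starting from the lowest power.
(a_0, a_1, …) = (3, 1, 4, 4, 1, 1)

Repeated division by 5 gives the digits low-to-high: 4358 = 3 + 1·5^1 + 4·5^2 + 4·5^3 + 1·5^4 + 1·5^5. Digit sequence: (3, 1, 4, 4, 1, 1).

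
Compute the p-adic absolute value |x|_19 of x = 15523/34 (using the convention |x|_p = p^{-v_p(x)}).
|15523/34|_19 = 1/361

Step 1 — compute v_19(x) by factoring powers of 19 out of the numerator and denominator: v_19(15523/34) = 2. Step 2 — apply |x|_p = p^{-v_p(x)} = 19^{-2} = 1/361.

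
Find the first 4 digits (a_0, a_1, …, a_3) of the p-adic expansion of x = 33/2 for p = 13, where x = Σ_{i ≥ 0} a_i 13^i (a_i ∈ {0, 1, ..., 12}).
(a_0, …, a_3) = (10, 7, 6, 6)

v_13(33/2) = 0 (numerator and denominator both coprime to 13), so x ∈ ℤ_13^×. Compute digits iteratively via a_i = x_i mod 13, x_{i+1} = (x_i − a_i)/13, with x_0 = x:
  x_0 = 33/2;  a_0 = 10;  x_1 = (x_0 − 10)/13 = 1/2
  x_1 = 1/2;  a_1 = 7;  x_2 = (x_1 − 7)/13 = -1/2
  x_2 = -1/2;  a_2 = 6;  x_3 = (x_2 − 6)/13 = -1/2
  x_3 = -1/2;  a_3 = 6;  x_4 = (x_3 − 6)/13 = -1/2
Digits: (10, 7, 6, 6).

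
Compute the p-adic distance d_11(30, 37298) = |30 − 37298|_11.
d_11(30, 37298) = 1/1331

Step 1 — x − y = 30 − 37298 = -37268. Step 2 — v_11(-37268) = 3 (factor: -37268 = −(11^3 · 28); the sign does not affect v_p). Step 3 — |x − y|_11 = 11^{-3} = 1/1331.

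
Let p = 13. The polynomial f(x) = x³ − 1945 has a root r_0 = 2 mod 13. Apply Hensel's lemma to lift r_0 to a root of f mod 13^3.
r_2 = 600 (mod 2197)

Hensel: r_{i+1} = r_i − f(r_i)/f′(r_i) mod 13^{i+2}, where f′(x) = 3x². Iterate:
  r_0 = 2 (mod 13)
  r_1 = 93 (mod 169)
  r_2 = 600 (mod 2197)
Final: r = 600 with f(r) ≡ 0 mod 13^3.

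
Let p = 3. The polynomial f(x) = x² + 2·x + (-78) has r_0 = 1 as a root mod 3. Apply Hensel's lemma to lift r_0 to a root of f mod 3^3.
r_2 = 4 (mod 27)

Hensel: r_{i+1} = r_i − f(r_i)·(f′(r_i))^{-1} mod 3^{i+2}, f′(x) = 2x + 2. Iterate:
  r_0 = 1 (mod 3)
  r_1 = 4 (mod 9)
  r_2 = 4 (mod 27)
Final: r = 4 satisfies f(r) ≡ 0 mod 3^3.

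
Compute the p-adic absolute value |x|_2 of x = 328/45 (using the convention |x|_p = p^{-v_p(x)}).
|328/45|_2 = 1/8

Step 1 — compute v_2(x) by factoring powers of 2 out of the numerator and denominator: v_2(328/45) = 3. Step 2 — apply |x|_p = p^{-v_p(x)} = 2^{-3} = 1/8.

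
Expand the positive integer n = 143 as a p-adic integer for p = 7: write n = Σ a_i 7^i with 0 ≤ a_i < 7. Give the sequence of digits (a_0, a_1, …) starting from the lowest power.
(a_0, a_1, …) = (3, 6, 2)

Repeated division by 7 gives the digits low-to-high: 143 = 3 + 6·7^1 + 2·7^2. Digit sequence: (3, 6, 2).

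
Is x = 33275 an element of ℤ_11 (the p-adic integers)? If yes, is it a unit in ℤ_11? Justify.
x ∈ ℤ_11 but not a unit; v_11(x) = 3 > 0

ℤ_11 = {x ∈ ℚ_11 : v_11(x) ≥ 0} and ℤ_11^× = {x ∈ ℤ_11 : v_11(x) = 0}. Here v_11(33275) = v_11(num) − v_11(den) = 3; compare against these criteria.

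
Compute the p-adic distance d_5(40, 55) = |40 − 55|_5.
d_5(40, 55) = 1/5

Step 1 — x − y = 40 − 55 = -15. Step 2 — v_5(-15) = 1 (factor: -15 = −(5^1 · 3); the sign does not affect v_p). Step 3 — |x − y|_5 = 5^{-1} = 1/5.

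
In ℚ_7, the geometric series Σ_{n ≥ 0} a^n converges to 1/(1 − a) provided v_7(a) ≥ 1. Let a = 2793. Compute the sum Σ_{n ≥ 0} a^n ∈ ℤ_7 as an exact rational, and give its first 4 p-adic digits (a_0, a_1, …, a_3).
Σ a^n = 1/(1 − a) = -1/2792;  first 4 digits = (1, 0, 1, 1)

v_7(a) = 2 ≥ 1, so the series converges in ℤ_7 to 1/(1 − a) = 1/(1 − 2793) = -1/2792. Expand this rational in ℤ_7: compute digits iteratively via d_i = x_i mod 7, x_{i+1} = (x_i − d_i)/7. The first 4 digits are (1, 0, 1, 1).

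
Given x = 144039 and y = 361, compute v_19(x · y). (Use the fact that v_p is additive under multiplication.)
v_19(51998079) = 5

v_p(x) = 3 (factor: 144039 = 19^3 · 21); v_p(y) = 2 (factor: 361 = 19^2 · 1). Additivity: v_p(xy) = v_p(x) + v_p(y) = 3 + 2 = 5. (Direct check: xy = 51998079 = 19^5 · (21).)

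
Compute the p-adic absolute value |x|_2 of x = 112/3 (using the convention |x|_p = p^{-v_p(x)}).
|112/3|_2 = 1/16

Step 1 — compute v_2(x) by factoring powers of 2 out of the numerator and denominator: v_2(112/3) = 4. Step 2 — apply |x|_p = p^{-v_p(x)} = 2^{-4} = 1/16.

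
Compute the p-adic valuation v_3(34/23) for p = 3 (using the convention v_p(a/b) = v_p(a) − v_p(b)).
v_3(34/23) = 0

Factor powers of 3 from the numerator and denominator of the reduced fraction: 34 = 3^0 · 34 and 23 = 3^0 · 23. Apply v_p(a/b) = v_p(a) − v_p(b): v_3(34/23) = 0 − 0 = 0.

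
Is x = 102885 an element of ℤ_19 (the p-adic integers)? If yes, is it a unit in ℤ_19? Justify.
x ∈ ℤ_19 but not a unit; v_19(x) = 3 > 0

ℤ_19 = {x ∈ ℚ_19 : v_19(x) ≥ 0} and ℤ_19^× = {x ∈ ℤ_19 : v_19(x) = 0}. Here v_19(102885) = v_19(num) − v_19(den) = 3; compare against these criteria.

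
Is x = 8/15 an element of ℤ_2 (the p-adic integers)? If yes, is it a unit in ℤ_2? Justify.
x ∈ ℤ_2 but not a unit; v_2(x) = 3 > 0

ℤ_2 = {x ∈ ℚ_2 : v_2(x) ≥ 0} and ℤ_2^× = {x ∈ ℤ_2 : v_2(x) = 0}. Here v_2(8/15) = v_2(num) − v_2(den) = 3; compare against these criteria.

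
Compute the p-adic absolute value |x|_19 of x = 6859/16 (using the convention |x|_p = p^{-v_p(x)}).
|6859/16|_19 = 1/6859

Step 1 — compute v_19(x) by factoring powers of 19 out of the numerator and denominator: v_19(6859/16) = 3. Step 2 — apply |x|_p = p^{-v_p(x)} = 19^{-3} = 1/6859.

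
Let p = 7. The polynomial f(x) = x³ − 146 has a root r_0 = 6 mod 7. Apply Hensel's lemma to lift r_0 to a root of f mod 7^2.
r_1 = 48 (mod 49)

Hensel: r_{i+1} = r_i − f(r_i)/f′(r_i) mod 7^{i+2}, where f′(x) = 3x². Iterate:
  r_0 = 6 (mod 7)
  r_1 = 48 (mod 49)
Final: r = 48 with f(r) ≡ 0 mod 7^2.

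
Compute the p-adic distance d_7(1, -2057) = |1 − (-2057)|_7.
d_7(1, -2057) = 1/343

Step 1 — x − y = 1 − (-2057) = 2058. Step 2 — v_7(2058) = 3 (factor: 2058 = (7^3 · 6); the sign does not affect v_p). Step 3 — |x − y|_7 = 7^{-3} = 1/343.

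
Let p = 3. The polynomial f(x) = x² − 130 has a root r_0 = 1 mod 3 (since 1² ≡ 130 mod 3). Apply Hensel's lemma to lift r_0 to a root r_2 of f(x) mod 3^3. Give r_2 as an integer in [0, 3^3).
r_2 = 7 (mod 27)

Hensel's recurrence: r_{i+1} = r_i − f(r_i)·(f′(r_i))^{-1} mod 3^{i+2}, with f′(x) = 2x. Iterate:
  r_0 = 1 (mod 3)
  r_1 = 7 (mod 9)
  r_2 = 7 (mod 27)
Final: r_2 = 7, and one checks f(r_2) ≡ 0 mod 3^3.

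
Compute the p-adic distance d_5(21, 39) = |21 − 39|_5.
d_5(21, 39) = 1

Step 1 — x − y = 21 − 39 = -18. Step 2 — v_5(-18) = 0 (factor: -18 = −(5^0 · 18); the sign does not affect v_p). Step 3 — |x − y|_5 = 5^{0} = 1.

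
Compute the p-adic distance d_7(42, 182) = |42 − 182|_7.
d_7(42, 182) = 1/7

Step 1 — x − y = 42 − 182 = -140. Step 2 — v_7(-140) = 1 (factor: -140 = −(7^1 · 20); the sign does not affect v_p). Step 3 — |x − y|_7 = 7^{-1} = 1/7.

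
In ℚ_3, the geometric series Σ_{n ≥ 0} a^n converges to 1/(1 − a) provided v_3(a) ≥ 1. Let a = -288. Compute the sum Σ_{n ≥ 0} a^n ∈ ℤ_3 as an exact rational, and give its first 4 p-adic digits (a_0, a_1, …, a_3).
Σ a^n = 1/(1 − a) = 1/289;  first 4 digits = (1, 0, 1, 1)

v_3(a) = 2 ≥ 1, so the series converges in ℤ_3 to 1/(1 − a) = 1/(1 − (-288)) = 1/289. Expand this rational in ℤ_3: compute digits iteratively via d_i = x_i mod 3, x_{i+1} = (x_i − d_i)/3. The first 4 digits are (1, 0, 1, 1).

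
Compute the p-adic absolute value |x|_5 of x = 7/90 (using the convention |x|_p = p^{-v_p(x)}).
|7/90|_5 = 5

Step 1 — compute v_5(x) by factoring powers of 5 out of the numerator and denominator: v_5(7/90) = -1. Step 2 — apply |x|_p = p^{-v_p(x)} = 5^{1} = 5.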